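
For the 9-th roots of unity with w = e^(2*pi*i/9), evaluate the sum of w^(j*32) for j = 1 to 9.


Step 1: The sum sum_{j=1}^{n} w^(k*j) equals n if n | k, else 0.
Step 2: Here n = 9, k = 32
Step 3: Does n divide k? 9 | 32 -> False
Step 4: Sum = 0

0


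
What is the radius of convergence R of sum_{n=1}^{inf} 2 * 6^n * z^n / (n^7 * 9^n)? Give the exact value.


Step 1: General term a_n = 2 * 6^n / (n^7 * 9^n)
Step 2: By the root test, |a_n|^(1/n) = 2^(1/n) * 6 / (n^(7/n) * 9) -> 6/9 as n -> infinity (since 2^(1/n) -> 1 and n^(7/n) -> 1)
Step 3: R = 1/lim|a_n|^(1/n) = 9/6 = 3/2

3/2


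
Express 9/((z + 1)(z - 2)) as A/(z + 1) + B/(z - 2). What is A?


Step 1: Multiply both sides by (z + 1) and set z = -1
Step 2: A = 9 / (-1 - 2)
Step 3: A = 9 / (-3)
Step 4: A = -3

-3


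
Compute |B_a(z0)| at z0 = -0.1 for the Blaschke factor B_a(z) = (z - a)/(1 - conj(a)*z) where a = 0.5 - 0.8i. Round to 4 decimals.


Step 1: Numerator z0 - a = -0.1 - (0.5 - 0.8i) = -0.6 + 0.8i
Step 2: Denominator 1 - conj(a)*z0 = 1 - (0.5 + 0.8i)*(-0.1) = 1.05 + 0.08i
Step 3: |z0 - a|^2 = (-0.6)^2 + 0.8^2 = 1; |1 - conj(a)*z0|^2 = 1.05^2 + 0.08^2 = 1.1089
Step 4: |B_a(-0.1)| = sqrt(1 / 1.1089) = sqrt(0.901795)
Step 5: = 0.9496

0.9496


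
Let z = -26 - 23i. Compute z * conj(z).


Step 1: conj(z) = -26 + 23i
Step 2: z * conj(z) = (-26)^2 + (-23)^2
Step 3: = 676 + 529 = 1205

1205


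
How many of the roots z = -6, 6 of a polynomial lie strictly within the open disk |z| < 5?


Step 1: Check each root:
  z = -6: |-6| = 6 >= 5
  z = 6: |6| = 6 >= 5
Step 2: Count = 0

0


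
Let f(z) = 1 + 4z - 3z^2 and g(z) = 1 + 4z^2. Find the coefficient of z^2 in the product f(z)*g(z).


Step 1: z^2 term in f*g comes from: (1)*(4z^2) + (4z)*(0) + (-3z^2)*(1)
Step 2: = 4 + 0 - 3
Step 3: = 1

1


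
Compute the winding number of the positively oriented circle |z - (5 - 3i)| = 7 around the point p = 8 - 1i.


Step 1: Center c = (5, -3), radius = 7
Step 2: |p - c|^2 = 3^2 + 2^2 = 13
Step 3: r^2 = 49
Step 4: |p-c| < r so winding number = 1

1


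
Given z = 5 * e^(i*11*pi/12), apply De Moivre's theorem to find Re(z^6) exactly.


Step 1: By De Moivre's theorem, z^6 = 5^6 * e^(i*6*11*pi/12) = 15625 * (cos(11*pi/2) + i*sin(11*pi/2))
Step 2: |z|^6 = 5^6 = 15625
Step 3: Reduce the angle mod 2*pi: 11*pi/2 - 4*pi = 3*pi/2
Step 4: cos(3*pi/2) = 0
Step 5: Re(z^6) = 15625 * 0 = 0

0


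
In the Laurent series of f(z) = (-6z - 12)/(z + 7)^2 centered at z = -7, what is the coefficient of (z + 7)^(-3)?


Step 1: Write the numerator in powers of (z + 7): -6z - 12 = -6(z + 7) + (-6*(-7) - 12) = -6(z + 7) + 30
Step 2: Divide by (z + 7)^2: f(z) = 30(z + 7)^(-2) - 6(z + 7)^(-1)
Step 3: This finite sum is the Laurent series of f about z = -7.
Step 4: Only the powers -2 and -1 appear, so the coefficient of (z + 7)^(-3) = 0

0


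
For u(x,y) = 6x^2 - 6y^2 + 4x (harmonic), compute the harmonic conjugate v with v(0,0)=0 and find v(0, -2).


Step 1: v_x = -u_y = 12y + 0
Step 2: v_y = u_x = 12x + 4
Step 3: v = 12xy + 4y + C
Step 4: v(0,0) = 0 => C = 0
Step 5: v(0, -2) = -8

-8


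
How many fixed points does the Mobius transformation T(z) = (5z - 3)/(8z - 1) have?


Step 1: Fixed points satisfy T(z) = z
Step 2: 8z^2 - 6z + 3 = 0
Step 3: Discriminant = (-6)^2 - 4*8*3 = -60
Step 4: Number of fixed points = 2

2


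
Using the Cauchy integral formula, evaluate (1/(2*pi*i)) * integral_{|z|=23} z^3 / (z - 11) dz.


Step 1: f(z) = z^3, a = 11 is inside |z| = 23
Step 2: By Cauchy integral formula: (1/(2pi*i)) * integral = f(a)
Step 3: f(11) = 11^3 = 1331

1331


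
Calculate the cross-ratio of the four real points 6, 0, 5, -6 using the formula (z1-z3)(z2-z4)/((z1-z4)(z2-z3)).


Step 1: (z1-z3)(z2-z4) = 1 * 6 = 6
Step 2: (z1-z4)(z2-z3) = 12 * (-5) = -60
Step 3: Cross-ratio = -6/60 = -1/10

-1/10


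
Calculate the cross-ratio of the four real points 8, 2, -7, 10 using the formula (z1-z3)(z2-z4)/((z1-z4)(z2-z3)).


Step 1: (z1-z3)(z2-z4) = 15 * (-8) = -120
Step 2: (z1-z4)(z2-z3) = (-2) * 9 = -18
Step 3: Cross-ratio = 120/18 = 20/3

20/3


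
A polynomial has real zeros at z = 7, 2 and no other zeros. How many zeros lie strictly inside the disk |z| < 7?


Step 1: Check each root:
  z = 7: |7| = 7 >= 7
  z = 2: |2| = 2 < 7
Step 2: Count = 1

1


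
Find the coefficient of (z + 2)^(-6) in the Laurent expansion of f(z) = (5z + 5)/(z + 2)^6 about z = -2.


Step 1: Write the numerator in powers of (z + 2): 5z + 5 = 5(z + 2) + (5*(-2) + 5) = 5(z + 2) - 5
Step 2: Divide by (z + 2)^6: f(z) = -5(z + 2)^(-6) + 5(z + 2)^(-5)
Step 3: This finite sum is the Laurent series of f about z = -2.
Step 4: Coefficient of (z + 2)^(-6) = 5*(-2) + 5 = -5

-5


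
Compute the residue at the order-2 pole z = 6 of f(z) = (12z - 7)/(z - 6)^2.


Step 1: Pole of order 2 at z = 6
Step 2: Res = lim d/dz [(z - 6)^2 * f(z)] as z -> 6
Step 3: (z - 6)^2 * f(z) = 12z - 7
Step 4: d/dz[12z - 7] = 12

12


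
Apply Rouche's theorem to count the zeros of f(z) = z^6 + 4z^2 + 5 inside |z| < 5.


Step 1: On |z| = 5 the three terms have sizes |z^6| = 5^6 = 15625, |4z^2| = 4*5^2 = 100, |5| = 5
Step 2: The dominant term is g(z) = z^6; let h(z) = 4z^2 + 5 so f = g + h
Step 3: On |z| = 5: |g| = 15625 and |h| <= 100 + 5 = 105
Step 4: Since 15625 > 105, |h| < |g| on |z| = 5, so by Rouche f has the same number of zeros as g inside |z| < 5
Step 5: g(z) = z^6 has 6 zeros (all at the origin) inside |z| < 5. Answer = 6

6


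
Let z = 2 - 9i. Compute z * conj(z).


Step 1: conj(z) = 2 + 9i
Step 2: z * conj(z) = 2^2 + (-9)^2
Step 3: = 4 + 81 = 85

85


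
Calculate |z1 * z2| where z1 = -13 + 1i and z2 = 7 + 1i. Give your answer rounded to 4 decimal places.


Step 1: |z1| = sqrt((-13)^2 + 1^2) = sqrt(170)
Step 2: |z2| = sqrt(7^2 + 1^2) = sqrt(50)
Step 3: |z1*z2| = |z1|*|z2| = sqrt(170) * sqrt(50) = sqrt(170 * 50) = sqrt(8500)
Step 4: = 92.1954

92.1954


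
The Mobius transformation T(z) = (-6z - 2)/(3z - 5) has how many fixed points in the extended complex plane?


Step 1: Fixed points satisfy T(z) = z
Step 2: 3z^2 + z + 2 = 0
Step 3: Discriminant = 1^2 - 4*3*2 = -23
Step 4: Number of fixed points = 2

2


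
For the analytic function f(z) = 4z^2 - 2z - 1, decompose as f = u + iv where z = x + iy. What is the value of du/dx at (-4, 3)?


Step 1: f(z) = 4(x+iy)^2 - 2(x+iy) - 1
Step 2: u = 4(x^2 - y^2) - 2x - 1
Step 3: u_x = 8x - 2
Step 4: At (-4, 3): u_x = -32 - 2 = -34

-34


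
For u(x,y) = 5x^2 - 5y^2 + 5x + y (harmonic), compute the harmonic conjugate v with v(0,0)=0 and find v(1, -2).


Step 1: v_x = -u_y = 10y - 1
Step 2: v_y = u_x = 10x + 5
Step 3: v = 10xy - x + 5y + C
Step 4: v(0,0) = 0 => C = 0
Step 5: v(1, -2) = -31

-31


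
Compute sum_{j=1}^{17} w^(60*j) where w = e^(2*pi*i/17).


Step 1: The sum sum_{j=1}^{n} w^(k*j) equals n if n | k, else 0.
Step 2: Here n = 17, k = 60
Step 3: Does n divide k? 17 | 60 -> False
Step 4: Sum = 0

0


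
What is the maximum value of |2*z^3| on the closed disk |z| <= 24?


Step 1: On |z| = 24, |f(z)| = 2 * |z|^3 = 2 * 24^3
Step 2: By maximum modulus principle, maximum is on boundary.
Step 3: Maximum = 2 * 13824 = 27648

27648


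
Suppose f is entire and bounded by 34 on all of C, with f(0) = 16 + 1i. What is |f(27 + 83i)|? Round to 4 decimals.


Step 1: By Liouville's theorem, a bounded entire function is constant.
Step 2: f(z) = f(0) = 16 + 1i for all z.
Step 3: |f(w)| = |16 + 1i| = sqrt(256 + 1)
Step 4: = 16.0312

16.0312


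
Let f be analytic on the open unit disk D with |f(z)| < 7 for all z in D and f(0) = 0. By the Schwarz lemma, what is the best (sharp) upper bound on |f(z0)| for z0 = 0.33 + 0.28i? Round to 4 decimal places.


Step 1: g = f/7 maps D -> D with g(0) = 0, so by the Schwarz lemma |g(z)| <= |z|, i.e. |f(z)| <= 7|z|; this is sharp (f(z) = 7z).
Step 2: |z0|^2 = 0.33^2 + 0.28^2 = 0.1873
Step 3: |z0| = sqrt(0.1873) = 0.432782
Step 4: Best bound = 7 * |z0| = 7 * 0.432782 = 3.0295

3.0295


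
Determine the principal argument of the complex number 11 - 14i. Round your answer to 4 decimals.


Step 1: z = 11 - 14i
Step 2: arg(z) = atan2(-14, 11)
Step 3: arg(z) = -0.9048

-0.9048


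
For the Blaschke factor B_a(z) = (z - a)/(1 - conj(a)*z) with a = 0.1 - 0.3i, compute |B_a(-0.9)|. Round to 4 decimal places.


Step 1: Numerator z0 - a = -0.9 - (0.1 - 0.3i) = -1 + 0.3i
Step 2: Denominator 1 - conj(a)*z0 = 1 - (0.1 + 0.3i)*(-0.9) = 1.09 + 0.27i
Step 3: |z0 - a|^2 = (-1)^2 + 0.3^2 = 1.09; |1 - conj(a)*z0|^2 = 1.09^2 + 0.27^2 = 1.261
Step 4: |B_a(-0.9)| = sqrt(1.09 / 1.261) = sqrt(0.864393)
Step 5: = 0.9297

0.9297


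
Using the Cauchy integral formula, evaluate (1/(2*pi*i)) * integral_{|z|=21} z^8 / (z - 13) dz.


Step 1: f(z) = z^8, a = 13 is inside |z| = 21
Step 2: By Cauchy integral formula: (1/(2pi*i)) * integral = f(a)
Step 3: f(13) = 13^8 = 815730721

815730721


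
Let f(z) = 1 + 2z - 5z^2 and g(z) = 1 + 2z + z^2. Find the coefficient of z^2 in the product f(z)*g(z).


Step 1: z^2 term in f*g comes from: (1)*(z^2) + (2z)*(2z) + (-5z^2)*(1)
Step 2: = 1 + 4 - 5
Step 3: = 0

0


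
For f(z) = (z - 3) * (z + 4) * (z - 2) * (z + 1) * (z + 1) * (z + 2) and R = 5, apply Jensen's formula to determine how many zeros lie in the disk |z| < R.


Jensen's formula: (1/2pi)*integral log|f(Re^it)|dt = log|f(0)| + sum_{|a_k|<R} log(R/|a_k|)
Step 1: f(0) = (-3) * 4 * (-2) * 1 * 1 * 2 = 48
Step 2: log|f(0)| = log|3| + log|-4| + log|2| + log|-1| + log|-1| + log|-2| = 3.8712
Step 3: Zeros inside |z| < 5: 3, -4, 2, -1, -1, -2
Step 4: Jensen sum = log(5/3) + log(5/4) + log(5/2) + log(5/1) + log(5/1) + log(5/2) = 5.7854
Step 5: n(R) = number of terms in the Jensen sum = count of zeros inside |z| < 5 = 6

6


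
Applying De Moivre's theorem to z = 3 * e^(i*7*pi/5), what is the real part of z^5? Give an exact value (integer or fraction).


Step 1: By De Moivre's theorem, z^5 = 3^5 * e^(i*5*7*pi/5) = 243 * (cos(7*pi) + i*sin(7*pi))
Step 2: |z|^5 = 3^5 = 243
Step 3: Reduce the angle mod 2*pi: 7*pi - 6*pi = pi
Step 4: cos(pi) = -1
Step 5: Re(z^5) = 243 * (-1) = -243

-243


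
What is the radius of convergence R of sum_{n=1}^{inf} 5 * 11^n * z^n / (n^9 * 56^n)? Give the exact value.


Step 1: General term a_n = 5 * 11^n / (n^9 * 56^n)
Step 2: By the root test, |a_n|^(1/n) = 5^(1/n) * 11 / (n^(9/n) * 56) -> 11/56 as n -> infinity (since 5^(1/n) -> 1 and n^(9/n) -> 1)
Step 3: R = 1/lim|a_n|^(1/n) = 56/11

56/11


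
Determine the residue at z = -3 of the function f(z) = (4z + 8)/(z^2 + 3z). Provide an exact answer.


Step 1: Q(z) = z^2 + 3z = (z + 3)(z)
Step 2: Q'(z) = 2z + 3
Step 3: Q'(-3) = -3, P(-3) = -4
Step 4: Res = P(-3)/Q'(-3) = -4/(-3) = 4/3

4/3


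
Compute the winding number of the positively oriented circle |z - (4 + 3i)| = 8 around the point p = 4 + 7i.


Step 1: Center c = (4, 3), radius = 8
Step 2: |p - c|^2 = 0^2 + 4^2 = 16
Step 3: r^2 = 64
Step 4: |p-c| < r so winding number = 1

1


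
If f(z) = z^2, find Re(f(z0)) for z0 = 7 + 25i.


Step 1: z0 = 7 + 25i
Step 2: z0^2 = 7^2 - 25^2 + 350i
Step 3: real part = 49 - 625 = -576

-576


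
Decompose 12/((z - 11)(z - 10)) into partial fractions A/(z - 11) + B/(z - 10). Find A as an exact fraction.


Step 1: Multiply both sides by (z - 11) and set z = 11
Step 2: A = 12 / (11 - 10)
Step 3: A = 12 / 1
Step 4: A = 12

12


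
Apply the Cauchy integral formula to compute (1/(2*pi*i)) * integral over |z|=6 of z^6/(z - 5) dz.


Step 1: f(z) = z^6, a = 5 is inside |z| = 6
Step 2: By Cauchy integral formula: (1/(2pi*i)) * integral = f(a)
Step 3: f(5) = 5^6 = 15625

15625


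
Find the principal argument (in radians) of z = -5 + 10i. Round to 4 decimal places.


Step 1: z = -5 + 10i
Step 2: arg(z) = atan2(10, -5)
Step 3: arg(z) = 2.0344

2.0344


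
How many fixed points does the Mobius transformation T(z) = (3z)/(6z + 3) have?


Step 1: Fixed points satisfy T(z) = z
Step 2: 6z^2 = 0
Step 3: Discriminant = 0^2 - 4*6*0 = 0
Step 4: Number of fixed points = 1

1


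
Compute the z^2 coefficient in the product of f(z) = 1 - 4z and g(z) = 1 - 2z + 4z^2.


Step 1: z^2 term in f*g comes from: (1)*(4z^2) + (-4z)*(-2z) + (0)*(1)
Step 2: = 4 + 8 + 0
Step 3: = 12

12


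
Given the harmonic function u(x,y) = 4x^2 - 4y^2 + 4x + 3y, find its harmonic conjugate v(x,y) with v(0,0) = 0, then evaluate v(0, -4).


Step 1: v_x = -u_y = 8y - 3
Step 2: v_y = u_x = 8x + 4
Step 3: v = 8xy - 3x + 4y + C
Step 4: v(0,0) = 0 => C = 0
Step 5: v(0, -4) = -16

-16


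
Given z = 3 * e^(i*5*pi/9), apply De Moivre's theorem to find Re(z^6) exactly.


Step 1: By De Moivre's theorem, z^6 = 3^6 * e^(i*6*5*pi/9) = 729 * (cos(10*pi/3) + i*sin(10*pi/3))
Step 2: |z|^6 = 3^6 = 729
Step 3: Reduce the angle mod 2*pi: 10*pi/3 - 2*pi = 4*pi/3
Step 4: cos(4*pi/3) = -1/2
Step 5: Re(z^6) = 729 * (-1/2) = -729/2

-729/2


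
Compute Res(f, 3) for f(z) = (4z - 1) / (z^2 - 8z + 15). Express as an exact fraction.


Step 1: Q(z) = z^2 - 8z + 15 = (z - 3)(z - 5)
Step 2: Q'(z) = 2z - 8
Step 3: Q'(3) = -2, P(3) = 11
Step 4: Res = P(3)/Q'(3) = 11/(-2) = -11/2

-11/2


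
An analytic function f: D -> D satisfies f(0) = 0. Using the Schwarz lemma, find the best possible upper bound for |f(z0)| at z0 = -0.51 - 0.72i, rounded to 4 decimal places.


Step 1: Schwarz lemma: if f: D -> D is analytic with f(0) = 0, then |f(z)| <= |z| for all z in D, and this is sharp (f(z) = z).
Step 2: |z0|^2 = (-0.51)^2 + (-0.72)^2 = 0.7785
Step 3: |z0| = sqrt(0.7785) = 0.882326
Step 4: Best bound = |z0| = 0.8823

0.8823


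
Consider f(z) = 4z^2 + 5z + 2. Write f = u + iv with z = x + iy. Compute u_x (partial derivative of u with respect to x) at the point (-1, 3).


Step 1: f(z) = 4(x+iy)^2 + 5(x+iy) + 2
Step 2: u = 4(x^2 - y^2) + 5x + 2
Step 3: u_x = 8x + 5
Step 4: At (-1, 3): u_x = -8 + 5 = -3

-3


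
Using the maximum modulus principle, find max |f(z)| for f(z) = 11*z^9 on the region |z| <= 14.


Step 1: On |z| = 14, |f(z)| = 11 * |z|^9 = 11 * 14^9
Step 2: By maximum modulus principle, maximum is on boundary.
Step 3: Maximum = 11 * 20661046784 = 227271514624

227271514624


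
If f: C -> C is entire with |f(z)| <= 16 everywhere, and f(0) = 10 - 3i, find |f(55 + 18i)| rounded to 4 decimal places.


Step 1: By Liouville's theorem, a bounded entire function is constant.
Step 2: f(z) = f(0) = 10 - 3i for all z.
Step 3: |f(w)| = |10 - 3i| = sqrt(100 + 9)
Step 4: = 10.4403

10.4403


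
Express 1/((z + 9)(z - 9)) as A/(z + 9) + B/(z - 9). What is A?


Step 1: Multiply both sides by (z + 9) and set z = -9
Step 2: A = 1 / (-9 - 9)
Step 3: A = 1 / (-18)
Step 4: A = -1/18

-1/18


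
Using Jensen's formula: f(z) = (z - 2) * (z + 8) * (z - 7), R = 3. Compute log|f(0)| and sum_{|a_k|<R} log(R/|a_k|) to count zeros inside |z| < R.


Jensen's formula: (1/2pi)*integral log|f(Re^it)|dt = log|f(0)| + sum_{|a_k|<R} log(R/|a_k|)
Step 1: f(0) = (-2) * 8 * (-7) = 112
Step 2: log|f(0)| = log|2| + log|-8| + log|7| = 4.7185
Step 3: Zeros inside |z| < 3: 2
Step 4: Jensen sum = log(3/2) = 0.4055
Step 5: n(R) = number of terms in the Jensen sum = count of zeros inside |z| < 3 = 1

1


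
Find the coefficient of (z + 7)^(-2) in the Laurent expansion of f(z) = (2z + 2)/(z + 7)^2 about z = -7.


Step 1: Write the numerator in powers of (z + 7): 2z + 2 = 2(z + 7) + (2*(-7) + 2) = 2(z + 7) - 12
Step 2: Divide by (z + 7)^2: f(z) = -12(z + 7)^(-2) + 2(z + 7)^(-1)
Step 3: This finite sum is the Laurent series of f about z = -7.
Step 4: Coefficient of (z + 7)^(-2) = 2*(-7) + 2 = -12

-12


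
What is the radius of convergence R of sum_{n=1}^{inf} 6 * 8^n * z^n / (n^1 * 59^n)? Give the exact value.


Step 1: General term a_n = 6 * 8^n / (n^1 * 59^n)
Step 2: By the root test, |a_n|^(1/n) = 6^(1/n) * 8 / (n^(1/n) * 59) -> 8/59 as n -> infinity (since 6^(1/n) -> 1 and n^(1/n) -> 1)
Step 3: R = 1/lim|a_n|^(1/n) = 59/8

59/8


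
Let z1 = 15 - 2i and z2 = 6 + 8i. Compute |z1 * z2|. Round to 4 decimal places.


Step 1: |z1| = sqrt(15^2 + (-2)^2) = sqrt(229)
Step 2: |z2| = sqrt(6^2 + 8^2) = sqrt(100)
Step 3: |z1*z2| = |z1|*|z2| = sqrt(229) * sqrt(100) = sqrt(229 * 100) = sqrt(22900)
Step 4: = 151.3275

151.3275


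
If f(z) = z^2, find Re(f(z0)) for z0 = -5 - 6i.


Step 1: z0 = -5 - 6i
Step 2: z0^2 = (-5)^2 - (-6)^2 + 60i
Step 3: real part = 25 - 36 = -11

-11


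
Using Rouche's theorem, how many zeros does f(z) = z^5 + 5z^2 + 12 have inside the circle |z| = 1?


Step 1: On |z| = 1 the three terms have sizes |z^5| = 1^5 = 1, |5z^2| = 5*1^2 = 5, |12| = 12
Step 2: The dominant term is g(z) = 12; let h(z) = z^5 + 5z^2 so f = g + h
Step 3: On |z| = 1: |g| = 12 and |h| <= 1 + 5 = 6
Step 4: Since 12 > 6, |h| < |g| on |z| = 1, so by Rouche f has the same number of zeros as g inside |z| < 1
Step 5: g(z) = 12 is a nonzero constant with no zeros inside |z| < 1. Answer = 0

0


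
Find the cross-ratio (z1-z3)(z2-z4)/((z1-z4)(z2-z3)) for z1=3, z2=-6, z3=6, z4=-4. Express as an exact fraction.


Step 1: (z1-z3)(z2-z4) = (-3) * (-2) = 6
Step 2: (z1-z4)(z2-z3) = 7 * (-12) = -84
Step 3: Cross-ratio = -6/84 = -1/14

-1/14


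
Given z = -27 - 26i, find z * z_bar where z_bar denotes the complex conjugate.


Step 1: conj(z) = -27 + 26i
Step 2: z * conj(z) = (-27)^2 + (-26)^2
Step 3: = 729 + 676 = 1405

1405


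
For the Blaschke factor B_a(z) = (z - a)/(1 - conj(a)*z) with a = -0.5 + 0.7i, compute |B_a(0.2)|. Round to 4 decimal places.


Step 1: Numerator z0 - a = 0.2 - (-0.5 + 0.7i) = 0.7 - 0.7i
Step 2: Denominator 1 - conj(a)*z0 = 1 - (-0.5 - 0.7i)*0.2 = 1.1 + 0.14i
Step 3: |z0 - a|^2 = 0.7^2 + (-0.7)^2 = 0.98; |1 - conj(a)*z0|^2 = 1.1^2 + 0.14^2 = 1.2296
Step 4: |B_a(0.2)| = sqrt(0.98 / 1.2296) = sqrt(0.797007)
Step 5: = 0.8928

0.8928


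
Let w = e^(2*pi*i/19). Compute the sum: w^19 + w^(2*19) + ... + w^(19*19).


Step 1: The sum sum_{j=1}^{n} w^(k*j) equals n if n | k, else 0.
Step 2: Here n = 19, k = 19
Step 3: Does n divide k? 19 | 19 -> True
Step 4: Sum = 19

19


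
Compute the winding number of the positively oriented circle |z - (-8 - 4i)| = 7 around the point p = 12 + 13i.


Step 1: Center c = (-8, -4), radius = 7
Step 2: |p - c|^2 = 20^2 + 17^2 = 689
Step 3: r^2 = 49
Step 4: |p-c| > r so winding number = 0

0


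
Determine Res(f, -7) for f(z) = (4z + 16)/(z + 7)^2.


Step 1: Pole of order 2 at z = -7
Step 2: Res = lim d/dz [(z + 7)^2 * f(z)] as z -> -7
Step 3: (z + 7)^2 * f(z) = 4z + 16
Step 4: d/dz[4z + 16] = 4

4


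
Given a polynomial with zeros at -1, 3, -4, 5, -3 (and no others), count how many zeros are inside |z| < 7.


Step 1: Check each root:
  z = -1: |-1| = 1 < 7
  z = 3: |3| = 3 < 7
  z = -4: |-4| = 4 < 7
  z = 5: |5| = 5 < 7
  z = -3: |-3| = 3 < 7
Step 2: Count = 5

5


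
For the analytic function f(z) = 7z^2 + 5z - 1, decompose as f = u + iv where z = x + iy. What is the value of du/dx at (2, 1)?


Step 1: f(z) = 7(x+iy)^2 + 5(x+iy) - 1
Step 2: u = 7(x^2 - y^2) + 5x - 1
Step 3: u_x = 14x + 5
Step 4: At (2, 1): u_x = 28 + 5 = 33

33


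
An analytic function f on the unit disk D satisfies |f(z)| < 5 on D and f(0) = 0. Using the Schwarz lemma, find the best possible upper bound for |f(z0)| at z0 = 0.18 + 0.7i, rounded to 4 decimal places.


Step 1: g = f/5 maps D -> D with g(0) = 0, so by the Schwarz lemma |g(z)| <= |z|, i.e. |f(z)| <= 5|z|; this is sharp (f(z) = 5z).
Step 2: |z0|^2 = 0.18^2 + 0.7^2 = 0.5224
Step 3: |z0| = sqrt(0.5224) = 0.722772
Step 4: Best bound = 5 * |z0| = 5 * 0.722772 = 3.6139

3.6139


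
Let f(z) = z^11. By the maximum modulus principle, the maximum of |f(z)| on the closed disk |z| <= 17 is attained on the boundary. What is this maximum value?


Step 1: On |z| = 17, |f(z)| = |z|^11 = 17^11
Step 2: By maximum modulus principle, maximum is on boundary.
Step 3: Maximum = 34271896307633 = 34271896307633

34271896307633


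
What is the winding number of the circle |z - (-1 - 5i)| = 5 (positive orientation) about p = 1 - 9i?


Step 1: Center c = (-1, -5), radius = 5
Step 2: |p - c|^2 = 2^2 + (-4)^2 = 20
Step 3: r^2 = 25
Step 4: |p-c| < r so winding number = 1

1


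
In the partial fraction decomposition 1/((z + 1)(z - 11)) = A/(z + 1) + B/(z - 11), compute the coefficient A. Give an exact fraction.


Step 1: Multiply both sides by (z + 1) and set z = -1
Step 2: A = 1 / (-1 - 11)
Step 3: A = 1 / (-12)
Step 4: A = -1/12

-1/12


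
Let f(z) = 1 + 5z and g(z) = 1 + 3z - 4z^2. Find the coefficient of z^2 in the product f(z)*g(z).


Step 1: z^2 term in f*g comes from: (1)*(-4z^2) + (5z)*(3z) + (0)*(1)
Step 2: = -4 + 15 + 0
Step 3: = 11

11


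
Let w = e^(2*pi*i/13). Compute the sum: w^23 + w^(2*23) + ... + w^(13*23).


Step 1: The sum sum_{j=1}^{n} w^(k*j) equals n if n | k, else 0.
Step 2: Here n = 13, k = 23
Step 3: Does n divide k? 13 | 23 -> False
Step 4: Sum = 0

0


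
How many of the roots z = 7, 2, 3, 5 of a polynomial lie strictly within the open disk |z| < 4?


Step 1: Check each root:
  z = 7: |7| = 7 >= 4
  z = 2: |2| = 2 < 4
  z = 3: |3| = 3 < 4
  z = 5: |5| = 5 >= 4
Step 2: Count = 2

2


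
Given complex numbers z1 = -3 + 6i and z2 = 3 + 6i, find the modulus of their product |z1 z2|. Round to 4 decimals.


Step 1: |z1| = sqrt((-3)^2 + 6^2) = sqrt(45)
Step 2: |z2| = sqrt(3^2 + 6^2) = sqrt(45)
Step 3: |z1*z2| = |z1|*|z2| = sqrt(45) * sqrt(45) = sqrt(45 * 45) = sqrt(2025)
Step 4: = 45.0

45.0


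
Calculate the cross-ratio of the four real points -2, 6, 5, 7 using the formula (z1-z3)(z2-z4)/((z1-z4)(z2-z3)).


Step 1: (z1-z3)(z2-z4) = (-7) * (-1) = 7
Step 2: (z1-z4)(z2-z3) = (-9) * 1 = -9
Step 3: Cross-ratio = -7/9 = -7/9

-7/9


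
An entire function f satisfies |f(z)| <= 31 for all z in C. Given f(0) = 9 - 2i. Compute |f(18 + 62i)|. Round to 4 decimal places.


Step 1: By Liouville's theorem, a bounded entire function is constant.
Step 2: f(z) = f(0) = 9 - 2i for all z.
Step 3: |f(w)| = |9 - 2i| = sqrt(81 + 4)
Step 4: = 9.2195

9.2195


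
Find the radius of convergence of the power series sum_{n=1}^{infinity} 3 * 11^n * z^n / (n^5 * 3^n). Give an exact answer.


Step 1: General term a_n = 3 * 11^n / (n^5 * 3^n)
Step 2: By the root test, |a_n|^(1/n) = 3^(1/n) * 11 / (n^(5/n) * 3) -> 11/3 as n -> infinity (since 3^(1/n) -> 1 and n^(5/n) -> 1)
Step 3: R = 1/lim|a_n|^(1/n) = 3/11

3/11


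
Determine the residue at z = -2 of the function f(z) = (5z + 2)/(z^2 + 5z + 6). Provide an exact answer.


Step 1: Q(z) = z^2 + 5z + 6 = (z + 2)(z + 3)
Step 2: Q'(z) = 2z + 5
Step 3: Q'(-2) = 1, P(-2) = -8
Step 4: Res = P(-2)/Q'(-2) = -8/1 = -8

-8


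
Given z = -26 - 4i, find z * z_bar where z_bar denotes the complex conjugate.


Step 1: conj(z) = -26 + 4i
Step 2: z * conj(z) = (-26)^2 + (-4)^2
Step 3: = 676 + 16 = 692

692


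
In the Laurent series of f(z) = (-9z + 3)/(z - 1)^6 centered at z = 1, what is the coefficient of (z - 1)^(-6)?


Step 1: Write the numerator in powers of (z - 1): -9z + 3 = -9(z - 1) + (-9*1 + 3) = -9(z - 1) - 6
Step 2: Divide by (z - 1)^6: f(z) = -6(z - 1)^(-6) - 9(z - 1)^(-5)
Step 3: This finite sum is the Laurent series of f about z = 1.
Step 4: Coefficient of (z - 1)^(-6) = -9*1 + 3 = -6

-6


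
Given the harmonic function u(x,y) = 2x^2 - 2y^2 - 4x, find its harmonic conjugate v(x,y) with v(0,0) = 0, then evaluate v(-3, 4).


Step 1: v_x = -u_y = 4y + 0
Step 2: v_y = u_x = 4x - 4
Step 3: v = 4xy - 4y + C
Step 4: v(0,0) = 0 => C = 0
Step 5: v(-3, 4) = -64

-64


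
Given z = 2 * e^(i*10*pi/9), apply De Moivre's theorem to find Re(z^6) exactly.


Step 1: By De Moivre's theorem, z^6 = 2^6 * e^(i*6*10*pi/9) = 64 * (cos(20*pi/3) + i*sin(20*pi/3))
Step 2: |z|^6 = 2^6 = 64
Step 3: Reduce the angle mod 2*pi: 20*pi/3 - 6*pi = 2*pi/3
Step 4: cos(2*pi/3) = -1/2
Step 5: Re(z^6) = 64 * (-1/2) = -32

-32


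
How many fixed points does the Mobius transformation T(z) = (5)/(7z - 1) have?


Step 1: Fixed points satisfy T(z) = z
Step 2: 7z^2 - z - 5 = 0
Step 3: Discriminant = (-1)^2 - 4*7*(-5) = 141
Step 4: Number of fixed points = 2

2


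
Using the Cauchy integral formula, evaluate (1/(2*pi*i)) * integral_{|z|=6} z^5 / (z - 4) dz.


Step 1: f(z) = z^5, a = 4 is inside |z| = 6
Step 2: By Cauchy integral formula: (1/(2pi*i)) * integral = f(a)
Step 3: f(4) = 4^5 = 1024

1024


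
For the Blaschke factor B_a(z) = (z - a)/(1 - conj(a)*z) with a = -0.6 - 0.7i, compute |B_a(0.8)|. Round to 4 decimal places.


Step 1: Numerator z0 - a = 0.8 - (-0.6 - 0.7i) = 1.4 + 0.7i
Step 2: Denominator 1 - conj(a)*z0 = 1 - (-0.6 + 0.7i)*0.8 = 1.48 - 0.56i
Step 3: |z0 - a|^2 = 1.4^2 + 0.7^2 = 2.45; |1 - conj(a)*z0|^2 = 1.48^2 + (-0.56)^2 = 2.504
Step 4: |B_a(0.8)| = sqrt(2.45 / 2.504) = sqrt(0.978435)
Step 5: = 0.9892

0.9892


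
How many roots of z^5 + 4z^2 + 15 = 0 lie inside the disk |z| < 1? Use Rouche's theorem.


Step 1: On |z| = 1 the three terms have sizes |z^5| = 1^5 = 1, |4z^2| = 4*1^2 = 4, |15| = 15
Step 2: The dominant term is g(z) = 15; let h(z) = z^5 + 4z^2 so f = g + h
Step 3: On |z| = 1: |g| = 15 and |h| <= 1 + 4 = 5
Step 4: Since 15 > 5, |h| < |g| on |z| = 1, so by Rouche f has the same number of zeros as g inside |z| < 1
Step 5: g(z) = 15 is a nonzero constant with no zeros inside |z| < 1. Answer = 0

0


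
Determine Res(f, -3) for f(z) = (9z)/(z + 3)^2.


Step 1: Pole of order 2 at z = -3
Step 2: Res = lim d/dz [(z + 3)^2 * f(z)] as z -> -3
Step 3: (z + 3)^2 * f(z) = 9z
Step 4: d/dz[9z] = 9

9


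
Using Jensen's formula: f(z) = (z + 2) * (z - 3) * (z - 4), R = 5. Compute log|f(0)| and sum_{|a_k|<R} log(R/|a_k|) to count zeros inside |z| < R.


Jensen's formula: (1/2pi)*integral log|f(Re^it)|dt = log|f(0)| + sum_{|a_k|<R} log(R/|a_k|)
Step 1: f(0) = 2 * (-3) * (-4) = 24
Step 2: log|f(0)| = log|-2| + log|3| + log|4| = 3.1781
Step 3: Zeros inside |z| < 5: -2, 3, 4
Step 4: Jensen sum = log(5/2) + log(5/3) + log(5/4) = 1.6503
Step 5: n(R) = number of terms in the Jensen sum = count of zeros inside |z| < 5 = 3

3


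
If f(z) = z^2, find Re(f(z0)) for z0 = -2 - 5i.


Step 1: z0 = -2 - 5i
Step 2: z0^2 = (-2)^2 - (-5)^2 + 20i
Step 3: real part = 4 - 25 = -21

-21


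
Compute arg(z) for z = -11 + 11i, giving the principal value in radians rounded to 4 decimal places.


Step 1: z = -11 + 11i
Step 2: arg(z) = atan2(11, -11)
Step 3: arg(z) = 2.3562

2.3562


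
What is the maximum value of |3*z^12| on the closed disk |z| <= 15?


Step 1: On |z| = 15, |f(z)| = 3 * |z|^12 = 3 * 15^12
Step 2: By maximum modulus principle, maximum is on boundary.
Step 3: Maximum = 3 * 129746337890625 = 389239013671875

389239013671875


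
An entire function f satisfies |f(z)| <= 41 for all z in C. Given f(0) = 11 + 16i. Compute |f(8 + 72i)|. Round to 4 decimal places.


Step 1: By Liouville's theorem, a bounded entire function is constant.
Step 2: f(z) = f(0) = 11 + 16i for all z.
Step 3: |f(w)| = |11 + 16i| = sqrt(121 + 256)
Step 4: = 19.4165

19.4165


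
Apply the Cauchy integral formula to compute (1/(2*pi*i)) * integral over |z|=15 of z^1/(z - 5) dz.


Step 1: f(z) = z^1, a = 5 is inside |z| = 15
Step 2: By Cauchy integral formula: (1/(2pi*i)) * integral = f(a)
Step 3: f(5) = 5^1 = 5

5


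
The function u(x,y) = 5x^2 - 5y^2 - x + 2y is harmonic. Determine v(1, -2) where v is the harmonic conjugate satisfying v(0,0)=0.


Step 1: v_x = -u_y = 10y - 2
Step 2: v_y = u_x = 10x - 1
Step 3: v = 10xy - 2x - y + C
Step 4: v(0,0) = 0 => C = 0
Step 5: v(1, -2) = -20

-20


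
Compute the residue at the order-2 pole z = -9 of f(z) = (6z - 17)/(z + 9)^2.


Step 1: Pole of order 2 at z = -9
Step 2: Res = lim d/dz [(z + 9)^2 * f(z)] as z -> -9
Step 3: (z + 9)^2 * f(z) = 6z - 17
Step 4: d/dz[6z - 17] = 6

6


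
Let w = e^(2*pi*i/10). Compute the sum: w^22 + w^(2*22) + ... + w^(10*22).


Step 1: The sum sum_{j=1}^{n} w^(k*j) equals n if n | k, else 0.
Step 2: Here n = 10, k = 22
Step 3: Does n divide k? 10 | 22 -> False
Step 4: Sum = 0

0


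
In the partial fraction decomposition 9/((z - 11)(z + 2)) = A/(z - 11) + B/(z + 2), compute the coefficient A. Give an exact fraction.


Step 1: Multiply both sides by (z - 11) and set z = 11
Step 2: A = 9 / (11 + 2)
Step 3: A = 9 / 13
Step 4: A = 9/13

9/13


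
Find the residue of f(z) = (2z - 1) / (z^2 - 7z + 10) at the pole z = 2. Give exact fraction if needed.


Step 1: Q(z) = z^2 - 7z + 10 = (z - 2)(z - 5)
Step 2: Q'(z) = 2z - 7
Step 3: Q'(2) = -3, P(2) = 3
Step 4: Res = P(2)/Q'(2) = 3/(-3) = -1

-1


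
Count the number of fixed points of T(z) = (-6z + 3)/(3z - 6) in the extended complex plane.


Step 1: Fixed points satisfy T(z) = z
Step 2: 3z^2 - 3 = 0
Step 3: Discriminant = 0^2 - 4*3*(-3) = 36
Step 4: Number of fixed points = 2

2


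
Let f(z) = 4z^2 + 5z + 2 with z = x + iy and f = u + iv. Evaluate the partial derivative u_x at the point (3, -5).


Step 1: f(z) = 4(x+iy)^2 + 5(x+iy) + 2
Step 2: u = 4(x^2 - y^2) + 5x + 2
Step 3: u_x = 8x + 5
Step 4: At (3, -5): u_x = 24 + 5 = 29

29


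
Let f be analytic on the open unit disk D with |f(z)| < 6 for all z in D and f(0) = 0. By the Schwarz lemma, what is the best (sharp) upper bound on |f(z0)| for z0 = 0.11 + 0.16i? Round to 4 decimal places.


Step 1: g = f/6 maps D -> D with g(0) = 0, so by the Schwarz lemma |g(z)| <= |z|, i.e. |f(z)| <= 6|z|; this is sharp (f(z) = 6z).
Step 2: |z0|^2 = 0.11^2 + 0.16^2 = 0.0377
Step 3: |z0| = sqrt(0.0377) = 0.194165
Step 4: Best bound = 6 * |z0| = 6 * 0.194165 = 1.165

1.165


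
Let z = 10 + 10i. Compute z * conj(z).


Step 1: conj(z) = 10 - 10i
Step 2: z * conj(z) = 10^2 + 10^2
Step 3: = 100 + 100 = 200

200


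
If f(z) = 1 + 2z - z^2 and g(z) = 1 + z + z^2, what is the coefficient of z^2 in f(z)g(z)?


Step 1: z^2 term in f*g comes from: (1)*(z^2) + (2z)*(z) + (-z^2)*(1)
Step 2: = 1 + 2 - 1
Step 3: = 2

2


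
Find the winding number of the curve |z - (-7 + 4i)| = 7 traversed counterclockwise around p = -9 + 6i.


Step 1: Center c = (-7, 4), radius = 7
Step 2: |p - c|^2 = (-2)^2 + 2^2 = 8
Step 3: r^2 = 49
Step 4: |p-c| < r so winding number = 1

1


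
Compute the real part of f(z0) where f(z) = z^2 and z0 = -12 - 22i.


Step 1: z0 = -12 - 22i
Step 2: z0^2 = (-12)^2 - (-22)^2 + 528i
Step 3: real part = 144 - 484 = -340

-340


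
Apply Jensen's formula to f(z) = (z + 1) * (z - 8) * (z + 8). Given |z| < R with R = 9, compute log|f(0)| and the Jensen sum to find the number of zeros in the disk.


Jensen's formula: (1/2pi)*integral log|f(Re^it)|dt = log|f(0)| + sum_{|a_k|<R} log(R/|a_k|)
Step 1: f(0) = 1 * (-8) * 8 = -64
Step 2: log|f(0)| = log|-1| + log|8| + log|-8| = 4.1589
Step 3: Zeros inside |z| < 9: -1, 8, -8
Step 4: Jensen sum = log(9/1) + log(9/8) + log(9/8) = 2.4328
Step 5: n(R) = number of terms in the Jensen sum = count of zeros inside |z| < 9 = 3

3


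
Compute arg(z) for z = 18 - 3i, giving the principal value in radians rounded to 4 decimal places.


Step 1: z = 18 - 3i
Step 2: arg(z) = atan2(-3, 18)
Step 3: arg(z) = -0.1651

-0.1651


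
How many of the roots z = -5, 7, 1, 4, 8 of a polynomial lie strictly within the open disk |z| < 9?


Step 1: Check each root:
  z = -5: |-5| = 5 < 9
  z = 7: |7| = 7 < 9
  z = 1: |1| = 1 < 9
  z = 4: |4| = 4 < 9
  z = 8: |8| = 8 < 9
Step 2: Count = 5

5


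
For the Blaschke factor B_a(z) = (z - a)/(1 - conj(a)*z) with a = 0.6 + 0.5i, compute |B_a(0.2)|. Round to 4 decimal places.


Step 1: Numerator z0 - a = 0.2 - (0.6 + 0.5i) = -0.4 - 0.5i
Step 2: Denominator 1 - conj(a)*z0 = 1 - (0.6 - 0.5i)*0.2 = 0.88 + 0.1i
Step 3: |z0 - a|^2 = (-0.4)^2 + (-0.5)^2 = 0.41; |1 - conj(a)*z0|^2 = 0.88^2 + 0.1^2 = 0.7844
Step 4: |B_a(0.2)| = sqrt(0.41 / 0.7844) = sqrt(0.522693)
Step 5: = 0.723

0.723


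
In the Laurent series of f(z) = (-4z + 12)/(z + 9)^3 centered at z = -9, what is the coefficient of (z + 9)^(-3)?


Step 1: Write the numerator in powers of (z + 9): -4z + 12 = -4(z + 9) + (-4*(-9) + 12) = -4(z + 9) + 48
Step 2: Divide by (z + 9)^3: f(z) = 48(z + 9)^(-3) - 4(z + 9)^(-2)
Step 3: This finite sum is the Laurent series of f about z = -9.
Step 4: Coefficient of (z + 9)^(-3) = -4*(-9) + 12 = 48

48


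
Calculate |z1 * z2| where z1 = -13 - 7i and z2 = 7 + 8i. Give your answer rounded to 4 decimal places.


Step 1: |z1| = sqrt((-13)^2 + (-7)^2) = sqrt(218)
Step 2: |z2| = sqrt(7^2 + 8^2) = sqrt(113)
Step 3: |z1*z2| = |z1|*|z2| = sqrt(218) * sqrt(113) = sqrt(218 * 113) = sqrt(24634)
Step 4: = 156.9522

156.9522


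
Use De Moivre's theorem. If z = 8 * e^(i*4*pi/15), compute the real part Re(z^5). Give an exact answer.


Step 1: By De Moivre's theorem, z^5 = 8^5 * e^(i*5*4*pi/15) = 32768 * (cos(4*pi/3) + i*sin(4*pi/3))
Step 2: |z|^5 = 8^5 = 32768
Step 3: The angle 4*pi/3 already lies in [0, 2*pi)
Step 4: cos(4*pi/3) = -1/2
Step 5: Re(z^5) = 32768 * (-1/2) = -16384

-16384


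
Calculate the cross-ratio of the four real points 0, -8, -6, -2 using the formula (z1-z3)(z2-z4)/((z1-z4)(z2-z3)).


Step 1: (z1-z3)(z2-z4) = 6 * (-6) = -36
Step 2: (z1-z4)(z2-z3) = 2 * (-2) = -4
Step 3: Cross-ratio = 36/4 = 9

9


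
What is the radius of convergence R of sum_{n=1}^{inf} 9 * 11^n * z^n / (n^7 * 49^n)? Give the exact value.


Step 1: General term a_n = 9 * 11^n / (n^7 * 49^n)
Step 2: By the root test, |a_n|^(1/n) = 9^(1/n) * 11 / (n^(7/n) * 49) -> 11/49 as n -> infinity (since 9^(1/n) -> 1 and n^(7/n) -> 1)
Step 3: R = 1/lim|a_n|^(1/n) = 49/11

49/11


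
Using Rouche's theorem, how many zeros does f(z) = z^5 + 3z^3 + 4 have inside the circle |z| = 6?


Step 1: On |z| = 6 the three terms have sizes |z^5| = 6^5 = 7776, |3z^3| = 3*6^3 = 648, |4| = 4
Step 2: The dominant term is g(z) = z^5; let h(z) = 3z^3 + 4 so f = g + h
Step 3: On |z| = 6: |g| = 7776 and |h| <= 648 + 4 = 652
Step 4: Since 7776 > 652, |h| < |g| on |z| = 6, so by Rouche f has the same number of zeros as g inside |z| < 6
Step 5: g(z) = z^5 has 5 zeros (all at the origin) inside |z| < 6. Answer = 5

5


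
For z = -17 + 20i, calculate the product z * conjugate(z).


Step 1: conj(z) = -17 - 20i
Step 2: z * conj(z) = (-17)^2 + 20^2
Step 3: = 289 + 400 = 689

689


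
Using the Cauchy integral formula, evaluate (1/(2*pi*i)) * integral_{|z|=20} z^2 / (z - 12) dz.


Step 1: f(z) = z^2, a = 12 is inside |z| = 20
Step 2: By Cauchy integral formula: (1/(2pi*i)) * integral = f(a)
Step 3: f(12) = 12^2 = 144

144


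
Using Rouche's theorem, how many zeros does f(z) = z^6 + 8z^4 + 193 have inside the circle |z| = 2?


Step 1: On |z| = 2 the three terms have sizes |z^6| = 2^6 = 64, |8z^4| = 8*2^4 = 128, |193| = 193
Step 2: The dominant term is g(z) = 193; let h(z) = z^6 + 8z^4 so f = g + h
Step 3: On |z| = 2: |g| = 193 and |h| <= 64 + 128 = 192
Step 4: Since 193 > 192, |h| < |g| on |z| = 2, so by Rouche f has the same number of zeros as g inside |z| < 2
Step 5: g(z) = 193 is a nonzero constant with no zeros inside |z| < 2. Answer = 0

0


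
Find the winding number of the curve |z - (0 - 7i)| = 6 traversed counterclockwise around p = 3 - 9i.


Step 1: Center c = (0, -7), radius = 6
Step 2: |p - c|^2 = 3^2 + (-2)^2 = 13
Step 3: r^2 = 36
Step 4: |p-c| < r so winding number = 1

1


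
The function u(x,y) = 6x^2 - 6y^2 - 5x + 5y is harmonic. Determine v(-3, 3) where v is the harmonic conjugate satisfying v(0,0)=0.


Step 1: v_x = -u_y = 12y - 5
Step 2: v_y = u_x = 12x - 5
Step 3: v = 12xy - 5x - 5y + C
Step 4: v(0,0) = 0 => C = 0
Step 5: v(-3, 3) = -108

-108


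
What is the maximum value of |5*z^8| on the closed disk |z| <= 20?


Step 1: On |z| = 20, |f(z)| = 5 * |z|^8 = 5 * 20^8
Step 2: By maximum modulus principle, maximum is on boundary.
Step 3: Maximum = 5 * 25600000000 = 128000000000

128000000000


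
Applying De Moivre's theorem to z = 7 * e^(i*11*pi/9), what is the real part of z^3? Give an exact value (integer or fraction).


Step 1: By De Moivre's theorem, z^3 = 7^3 * e^(i*3*11*pi/9) = 343 * (cos(11*pi/3) + i*sin(11*pi/3))
Step 2: |z|^3 = 7^3 = 343
Step 3: Reduce the angle mod 2*pi: 11*pi/3 - 2*pi = 5*pi/3
Step 4: cos(5*pi/3) = 1/2
Step 5: Re(z^3) = 343 * 1/2 = 343/2

343/2


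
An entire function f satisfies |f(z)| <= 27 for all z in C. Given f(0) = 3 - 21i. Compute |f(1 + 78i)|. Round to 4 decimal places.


Step 1: By Liouville's theorem, a bounded entire function is constant.
Step 2: f(z) = f(0) = 3 - 21i for all z.
Step 3: |f(w)| = |3 - 21i| = sqrt(9 + 441)
Step 4: = 21.2132

21.2132


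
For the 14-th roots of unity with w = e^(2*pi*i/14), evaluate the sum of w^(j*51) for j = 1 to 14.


Step 1: The sum sum_{j=1}^{n} w^(k*j) equals n if n | k, else 0.
Step 2: Here n = 14, k = 51
Step 3: Does n divide k? 14 | 51 -> False
Step 4: Sum = 0

0


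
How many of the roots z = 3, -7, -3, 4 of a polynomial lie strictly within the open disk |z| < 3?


Step 1: Check each root:
  z = 3: |3| = 3 >= 3
  z = -7: |-7| = 7 >= 3
  z = -3: |-3| = 3 >= 3
  z = 4: |4| = 4 >= 3
Step 2: Count = 0

0


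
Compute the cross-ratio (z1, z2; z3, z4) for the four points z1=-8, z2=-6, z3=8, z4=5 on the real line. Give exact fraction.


Step 1: (z1-z3)(z2-z4) = (-16) * (-11) = 176
Step 2: (z1-z4)(z2-z3) = (-13) * (-14) = 182
Step 3: Cross-ratio = 176/182 = 88/91

88/91


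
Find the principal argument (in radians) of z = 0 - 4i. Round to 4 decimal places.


Step 1: z = 0 - 4i
Step 2: arg(z) = atan2(-4, 0)
Step 3: arg(z) = -1.5708

-1.5708


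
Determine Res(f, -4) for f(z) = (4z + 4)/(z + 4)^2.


Step 1: Pole of order 2 at z = -4
Step 2: Res = lim d/dz [(z + 4)^2 * f(z)] as z -> -4
Step 3: (z + 4)^2 * f(z) = 4z + 4
Step 4: d/dz[4z + 4] = 4

4


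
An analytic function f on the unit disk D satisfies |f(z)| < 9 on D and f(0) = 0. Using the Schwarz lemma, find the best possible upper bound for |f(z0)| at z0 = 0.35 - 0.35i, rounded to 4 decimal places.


Step 1: g = f/9 maps D -> D with g(0) = 0, so by the Schwarz lemma |g(z)| <= |z|, i.e. |f(z)| <= 9|z|; this is sharp (f(z) = 9z).
Step 2: |z0|^2 = 0.35^2 + (-0.35)^2 = 0.245
Step 3: |z0| = sqrt(0.245) = 0.494975
Step 4: Best bound = 9 * |z0| = 9 * 0.494975 = 4.4548

4.4548


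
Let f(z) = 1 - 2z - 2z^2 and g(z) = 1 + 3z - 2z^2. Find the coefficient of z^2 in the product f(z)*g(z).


Step 1: z^2 term in f*g comes from: (1)*(-2z^2) + (-2z)*(3z) + (-2z^2)*(1)
Step 2: = -2 - 6 - 2
Step 3: = -10

-10


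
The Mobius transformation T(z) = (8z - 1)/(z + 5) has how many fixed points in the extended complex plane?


Step 1: Fixed points satisfy T(z) = z
Step 2: z^2 - 3z + 1 = 0
Step 3: Discriminant = (-3)^2 - 4*1*1 = 5
Step 4: Number of fixed points = 2

2


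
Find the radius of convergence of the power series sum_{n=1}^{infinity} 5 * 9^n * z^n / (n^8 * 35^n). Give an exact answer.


Step 1: General term a_n = 5 * 9^n / (n^8 * 35^n)
Step 2: By the root test, |a_n|^(1/n) = 5^(1/n) * 9 / (n^(8/n) * 35) -> 9/35 as n -> infinity (since 5^(1/n) -> 1 and n^(8/n) -> 1)
Step 3: R = 1/lim|a_n|^(1/n) = 35/9

35/9


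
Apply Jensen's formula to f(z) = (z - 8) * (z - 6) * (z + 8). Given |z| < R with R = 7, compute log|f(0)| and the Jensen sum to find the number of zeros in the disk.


Jensen's formula: (1/2pi)*integral log|f(Re^it)|dt = log|f(0)| + sum_{|a_k|<R} log(R/|a_k|)
Step 1: f(0) = (-8) * (-6) * 8 = 384
Step 2: log|f(0)| = log|8| + log|6| + log|-8| = 5.9506
Step 3: Zeros inside |z| < 7: 6
Step 4: Jensen sum = log(7/6) = 0.1542
Step 5: n(R) = number of terms in the Jensen sum = count of zeros inside |z| < 7 = 1

1


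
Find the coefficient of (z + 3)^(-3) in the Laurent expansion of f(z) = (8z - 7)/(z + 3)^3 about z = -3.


Step 1: Write the numerator in powers of (z + 3): 8z - 7 = 8(z + 3) + (8*(-3) - 7) = 8(z + 3) - 31
Step 2: Divide by (z + 3)^3: f(z) = -31(z + 3)^(-3) + 8(z + 3)^(-2)
Step 3: This finite sum is the Laurent series of f about z = -3.
Step 4: Coefficient of (z + 3)^(-3) = 8*(-3) - 7 = -31

-31
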